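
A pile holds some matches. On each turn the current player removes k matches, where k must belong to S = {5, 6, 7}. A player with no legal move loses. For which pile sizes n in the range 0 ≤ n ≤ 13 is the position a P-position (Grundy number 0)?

0, 1, 2, 3, 4, 12, 13

G(0) = 0
G(1) = mex{} = 0
G(2) = mex{} = 0
G(3) = mex{} = 0
G(4) = mex{} = 0
G(5) = mex{0} = 1
G(6) = mex{0,0} = 1
G(7) = mex{0,0,0} = 1
G(8) = mex{0,0,0} = 1
G(9) = mex{0,0,0} = 1
G(10) = mex{1,0,0} = 2
G(11) = mex{1,1,0} = 2
G(12) = mex{1,1,1} = 0
G(13) = mex{1,1,1} = 0
P-positions are exactly the n with G(n) = 0.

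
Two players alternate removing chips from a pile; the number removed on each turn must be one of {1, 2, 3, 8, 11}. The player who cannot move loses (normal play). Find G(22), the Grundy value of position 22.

n :  0  1  2  3  4  5  6  7  8  9 10 11 12 13 14 15 16 17 18 19 20 21 22
G :  0  1  2  3  0  1  2  3  4  0  1  2  3  0  1  2  3  4  0  1  2  3  0

0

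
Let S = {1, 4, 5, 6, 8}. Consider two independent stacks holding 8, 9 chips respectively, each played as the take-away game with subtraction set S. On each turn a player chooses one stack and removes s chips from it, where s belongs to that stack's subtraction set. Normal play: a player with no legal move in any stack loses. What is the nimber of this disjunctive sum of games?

All stacks use S = {1, 4, 5, 6, 8}:
G(0) = 0
G(1) = mex{0} = 1
G(2) = mex{1} = 0
G(3) = mex{0} = 1
G(4) = mex{1,0} = 2
G(5) = mex{2,1,0} = 3
G(6) = mex{3,0,1,0} = 2
G(7) = mex{2,1,0,1} = 3
G(8) = mex{3,2,1,0,0} = 4
G(9) = mex{4,3,2,1,1} = 0
Stack A: G(8) = 4.
Stack B: G(9) = 0.
Combined Grundy value = 4 ⊕ 0 = 4.

4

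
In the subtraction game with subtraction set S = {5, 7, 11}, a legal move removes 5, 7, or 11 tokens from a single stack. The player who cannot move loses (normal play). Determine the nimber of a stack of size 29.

2

n :  0  1  2  3  4  5  6  7  8  9 10 11 12 13 14 15 16 17 18 19 20 21 22 23 24 25 26 27 28 29
G :  0  0  0  0  0  1  1  1  1  1  2  2  2  2  2  3  0  0  0  0  0  1  1  1  1  1  2  2  2  2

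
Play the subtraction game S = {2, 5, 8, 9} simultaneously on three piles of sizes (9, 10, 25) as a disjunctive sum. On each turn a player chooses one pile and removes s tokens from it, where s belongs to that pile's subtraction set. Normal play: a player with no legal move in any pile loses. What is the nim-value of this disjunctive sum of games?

0

All piles use S = {2, 5, 8, 9}:
n :  0  1  2  3  4  5  6  7  8  9 10 11 12 13 14 15 16 17 18 19 20 21 22 23 24 25
G :  0  0  1  1  0  2  1  0  2  1  3  0  2  1  0  2  1  0  0  1  1  0  2  1  0  2
Pile A: G(9) = 1.
Pile B: G(10) = 3.
Pile C: G(25) = 2.
Combined Grundy value = 1 ⊕ 3 ⊕ 2 = 0.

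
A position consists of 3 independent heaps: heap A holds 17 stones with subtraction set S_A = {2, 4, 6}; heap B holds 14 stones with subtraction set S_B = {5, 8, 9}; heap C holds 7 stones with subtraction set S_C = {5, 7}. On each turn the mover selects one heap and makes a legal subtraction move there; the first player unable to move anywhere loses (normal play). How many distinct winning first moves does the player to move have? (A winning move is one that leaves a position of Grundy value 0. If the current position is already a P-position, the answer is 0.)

Heap A, S = {2, 4, 6}:
G(0) = 0
G(1) = mex{} = 0
G(2) = mex{0} = 1
G(3) = mex{0} = 1
G(4) = mex{1,0} = 2
G(5) = mex{1,0} = 2
G(6) = mex{2,1,0} = 3
G(7) = mex{2,1,0} = 3
G(8) = mex{3,2,1} = 0
G(9) = mex{3,2,1} = 0
G(10) = mex{0,3,2} = 1
G(11) = mex{0,3,2} = 1
G(12) = mex{1,0,3} = 2
G(13) = mex{1,0,3} = 2
G(14) = mex{2,1,0} = 3
G(15) = mex{2,1,0} = 3
G(16) = mex{3,2,1} = 0
G(17) = mex{3,2,1} = 0
G_A(17) = 0.
Heap B, S = {5, 8, 9}:
G(0) = 0
G(1) = mex{} = 0
G(2) = mex{} = 0
G(3) = mex{} = 0
G(4) = mex{} = 0
G(5) = mex{0} = 1
G(6) = mex{0} = 1
G(7) = mex{0} = 1
G(8) = mex{0,0} = 1
G(9) = mex{0,0,0} = 1
G(10) = mex{1,0,0} = 2
G(11) = mex{1,0,0} = 2
G(12) = mex{1,0,0} = 2
G(13) = mex{1,1,0} = 2
G(14) = mex{1,1,1} = 0
G_B(14) = 0.
Heap C, S = {5, 7}:
G(0) = 0
G(1) = mex{} = 0
G(2) = mex{} = 0
G(3) = mex{} = 0
G(4) = mex{} = 0
G(5) = mex{0} = 1
G(6) = mex{0} = 1
G(7) = mex{0,0} = 1
G_C(7) = 1.
Combined Grundy value = 0 ⊕ 0 ⊕ 1 = 1.
A winning move leaves total XOR = 0, i.e. changes one component's Grundy value g to g ⊕ X where X is the current total.
Heap A: need g' = 0⊕1 = 1. Options: 17−2→G=3, 17−4→G=2, 17−6→G=1. Hits: 1.
Heap B: need g' = 0⊕1 = 1. Options: 14−5→G=1, 14−8→G=1, 14−9→G=1. Hits: 3.
Heap C: need g' = 1⊕1 = 0. Options: 7−5→G=0, 7−7→G=0. Hits: 2.

6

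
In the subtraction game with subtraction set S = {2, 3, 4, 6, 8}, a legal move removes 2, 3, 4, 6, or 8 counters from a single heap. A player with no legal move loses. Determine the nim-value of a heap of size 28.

4

G(0) = 0
G(1) = mex{} = 0
G(2) = mex{0} = 1
G(3) = mex{0,0} = 1
G(4) = mex{1,0,0} = 2
G(5) = mex{1,1,0} = 2
G(6) = mex{2,1,1,0} = 3
G(7) = mex{2,2,1,0} = 3
G(8) = mex{3,2,2,1,0} = 4
G(9) = mex{3,3,2,1,0} = 4
G(10) = mex{4,3,3,2,1} = 0
G(11) = mex{4,4,3,2,1} = 0
G(12) = mex{0,4,4,3,2} = 1
G(13) = mex{0,0,4,3,2} = 1
G(14) = mex{1,0,0,4,3} = 2
G(15) = mex{1,1,0,4,3} = 2
G(16) = mex{2,1,1,0,4} = 3
G(17) = mex{2,2,1,0,4} = 3
G(18) = mex{3,2,2,1,0} = 4
G(19) = mex{3,3,2,1,0} = 4
G(20) = mex{4,3,3,2,1} = 0
G(21) = mex{4,4,3,2,1} = 0
G(22) = mex{0,4,4,3,2} = 1
G(23) = mex{0,0,4,3,2} = 1
G(24) = mex{1,0,0,4,3} = 2
G(25) = mex{1,1,0,4,3} = 2
G(26) = mex{2,1,1,0,4} = 3
G(27) = mex{2,2,1,0,4} = 3
G(28) = mex{3,2,2,1,0} = 4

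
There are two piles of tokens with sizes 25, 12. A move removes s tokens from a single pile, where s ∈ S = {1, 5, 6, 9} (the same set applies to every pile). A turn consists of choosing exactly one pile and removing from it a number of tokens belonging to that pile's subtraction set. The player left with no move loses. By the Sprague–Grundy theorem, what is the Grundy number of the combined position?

1

All piles use S = {1, 5, 6, 9}:
G(0) = 0
G(1) = mex{0} = 1
G(2) = mex{1} = 0
G(3) = mex{0} = 1
G(4) = mex{1} = 0
G(5) = mex{0,0} = 1
G(6) = mex{1,1,0} = 2
G(7) = mex{2,0,1} = 3
G(8) = mex{3,1,0} = 2
G(9) = mex{2,0,1,0} = 3
G(10) = mex{3,1,0,1} = 2
G(11) = mex{2,2,1,0} = 3
G(12) = mex{3,3,2,1} = 0
G(13) = mex{0,2,3,0} = 1
G(14) = mex{1,3,2,1} = 0
G(15) = mex{0,2,3,2} = 1
G(16) = mex{1,3,2,3} = 0
G(17) = mex{0,0,3,2} = 1
G(18) = mex{1,1,0,3} = 2
G(19) = mex{2,0,1,2} = 3
G(20) = mex{3,1,0,3} = 2
G(21) = mex{2,0,1,0} = 3
G(22) = mex{3,1,0,1} = 2
G(23) = mex{2,2,1,0} = 3
G(24) = mex{3,3,2,1} = 0
G(25) = mex{0,2,3,0} = 1
Pile A: G(25) = 1.
Pile B: G(12) = 0.
Combined Grundy value = 1 ⊕ 0 = 1.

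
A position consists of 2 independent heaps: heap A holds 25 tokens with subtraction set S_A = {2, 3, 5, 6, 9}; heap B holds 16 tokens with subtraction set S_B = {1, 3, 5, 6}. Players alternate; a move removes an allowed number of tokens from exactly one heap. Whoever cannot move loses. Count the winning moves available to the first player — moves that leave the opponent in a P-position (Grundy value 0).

Heap A, S = {2, 3, 5, 6, 9}:
n :  0  1  2  3  4  5  6  7  8  9 10 11 12 13 14 15 16 17 18 19 20 21 22 23 24 25
G :  0  0  1  1  2  2  3  3  0  4  1  5  0  4  1  2  0  3  1  2  0  3  1  2  0  3
G_A(25) = 3.
Heap B, S = {1, 3, 5, 6}:
n :  0  1  2  3  4  5  6  7  8  9 10 11 12 13 14 15 16
G :  0  1  0  1  0  1  2  3  2  3  2  0  1  0  1  0  1
G_B(16) = 1.
Combined Grundy value = 3 ⊕ 1 = 2.
A winning move leaves total XOR = 0, i.e. changes one component's Grundy value g to g ⊕ X where X is the current total.
Heap A: need g' = 3⊕2 = 1. Options: 25−2→G=2, 25−3→G=1, 25−5→G=0, 25−6→G=2, 25−9→G=0. Hits: 1.
Heap B: need g' = 1⊕2 = 3. Options: 16−1→G=0, 16−3→G=0, 16−5→G=0, 16−6→G=2. Hits: 0.

1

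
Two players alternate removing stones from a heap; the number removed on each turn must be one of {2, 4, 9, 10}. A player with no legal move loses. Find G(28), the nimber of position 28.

2

n :  0  1  2  3  4  5  6  7  8  9 10 11 12 13 14 15 16 17 18 19 20 21 22 23 24 25 26 27 28
G :  0  0  1  1  2  2  0  0  1  1  2  2  0  0  1  1  2  2  0  0  1  1  2  2  0  0  1  1  2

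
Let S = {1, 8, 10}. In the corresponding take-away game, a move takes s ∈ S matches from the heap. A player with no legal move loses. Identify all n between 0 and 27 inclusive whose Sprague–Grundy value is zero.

0, 2, 4, 6, 9, 11, 13, 15, 18, 20, 22, 24, 27

G(0) = 0
G(1) = mex{0} = 1
G(2) = mex{1} = 0
G(3) = mex{0} = 1
G(4) = mex{1} = 0
G(5) = mex{0} = 1
G(6) = mex{1} = 0
G(7) = mex{0} = 1
G(8) = mex{1,0} = 2
G(9) = mex{2,1} = 0
G(10) = mex{0,0,0} = 1
G(11) = mex{1,1,1} = 0
G(12) = mex{0,0,0} = 1
G(13) = mex{1,1,1} = 0
G(14) = mex{0,0,0} = 1
G(15) = mex{1,1,1} = 0
G(16) = mex{0,2,0} = 1
G(17) = mex{1,0,1} = 2
G(18) = mex{2,1,2} = 0
G(19) = mex{0,0,0} = 1
G(20) = mex{1,1,1} = 0
G(21) = mex{0,0,0} = 1
G(22) = mex{1,1,1} = 0
G(23) = mex{0,0,0} = 1
G(24) = mex{1,1,1} = 0
G(25) = mex{0,2,0} = 1
G(26) = mex{1,0,1} = 2
G(27) = mex{2,1,2} = 0
P-positions are exactly the n with G(n) = 0.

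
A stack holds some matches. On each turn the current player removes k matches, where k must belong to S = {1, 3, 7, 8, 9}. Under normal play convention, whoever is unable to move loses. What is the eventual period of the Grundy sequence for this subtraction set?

n :  0  1  2  3  4  5  6  7  8  9 10 11 12 13 14 15 16 17 18 19 20 21 22 23 24 25 26 27 28 29 30 31 32 33
G :  0  1  0  1  0  1  0  1  2  3  2  3  2  3  2  3  0  1  0  1  0  1  0  1  2  3  2  3  2  3  2  3  0  1
G(n+16) = G(n) holds for n = 0,…,8 (a full window of length max(S) = 9), so the sequence is purely periodic with period 16.

16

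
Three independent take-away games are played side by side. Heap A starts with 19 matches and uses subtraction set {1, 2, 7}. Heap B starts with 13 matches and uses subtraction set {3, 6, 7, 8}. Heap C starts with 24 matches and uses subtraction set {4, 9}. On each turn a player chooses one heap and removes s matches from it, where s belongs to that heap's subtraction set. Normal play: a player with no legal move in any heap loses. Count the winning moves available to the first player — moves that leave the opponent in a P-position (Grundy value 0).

3

Heap A, S = {1, 2, 7}:
n :  0  1  2  3  4  5  6  7  8  9 10 11 12 13 14 15 16 17 18 19
G :  0  1  2  0  1  2  0  1  2  0  1  2  0  1  2  0  1  2  0  1
G_A(19) = 1.
Heap B, S = {3, 6, 7, 8}:
G(0) = 0
G(1) = mex{} = 0
G(2) = mex{} = 0
G(3) = mex{0} = 1
G(4) = mex{0} = 1
G(5) = mex{0} = 1
G(6) = mex{1,0} = 2
G(7) = mex{1,0,0} = 2
G(8) = mex{1,0,0,0} = 2
G(9) = mex{2,1,0,0} = 3
G(10) = mex{2,1,1,0} = 3
G(11) = mex{2,1,1,1} = 0
G(12) = mex{3,2,1,1} = 0
G(13) = mex{3,2,2,1} = 0
G_B(13) = 0.
Heap C, S = {4, 9}:
n :  0  1  2  3  4  5  6  7  8  9 10 11 12 13 14 15 16 17 18 19 20 21 22 23 24
G :  0  0  0  0  1  1  1  1  0  2  2  2  1  0  0  0  0  1  1  1  1  0  2  2  2
G_C(24) = 2.
Combined Grundy value = 1 ⊕ 0 ⊕ 2 = 3.
A winning move leaves total XOR = 0, i.e. changes one component's Grundy value g to g ⊕ X where X is the current total.
Heap A: need g' = 1⊕3 = 2. Options: 19−1→G=0, 19−2→G=2, 19−7→G=0. Hits: 1.
Heap B: need g' = 0⊕3 = 3. Options: 13−3→G=3, 13−6→G=2, 13−7→G=2, 13−8→G=1. Hits: 1.
Heap C: need g' = 2⊕3 = 1. Options: 24−4→G=1, 24−9→G=0. Hits: 1.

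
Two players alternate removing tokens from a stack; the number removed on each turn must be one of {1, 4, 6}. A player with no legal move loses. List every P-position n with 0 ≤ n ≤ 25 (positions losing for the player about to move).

0, 2, 5, 7, 10, 12, 15, 17, 20, 22, 25

G(0) = 0
G(1) = mex{0} = 1
G(2) = mex{1} = 0
G(3) = mex{0} = 1
G(4) = mex{1,0} = 2
G(5) = mex{2,1} = 0
G(6) = mex{0,0,0} = 1
G(7) = mex{1,1,1} = 0
G(8) = mex{0,2,0} = 1
G(9) = mex{1,0,1} = 2
G(10) = mex{2,1,2} = 0
G(11) = mex{0,0,0} = 1
G(12) = mex{1,1,1} = 0
G(13) = mex{0,2,0} = 1
G(14) = mex{1,0,1} = 2
G(15) = mex{2,1,2} = 0
G(16) = mex{0,0,0} = 1
G(17) = mex{1,1,1} = 0
G(18) = mex{0,2,0} = 1
G(19) = mex{1,0,1} = 2
G(20) = mex{2,1,2} = 0
G(21) = mex{0,0,0} = 1
G(22) = mex{1,1,1} = 0
G(23) = mex{0,2,0} = 1
G(24) = mex{1,0,1} = 2
G(25) = mex{2,1,2} = 0
P-positions are exactly the n with G(n) = 0.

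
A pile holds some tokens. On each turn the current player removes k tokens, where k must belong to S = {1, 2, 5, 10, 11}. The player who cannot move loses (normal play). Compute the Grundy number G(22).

n :  0  1  2  3  4  5  6  7  8  9 10 11 12 13 14 15 16 17 18 19 20 21 22
G :  0  1  2  0  1  2  0  1  2  0  1  2  0  1  2  0  1  2  0  1  2  0  1

1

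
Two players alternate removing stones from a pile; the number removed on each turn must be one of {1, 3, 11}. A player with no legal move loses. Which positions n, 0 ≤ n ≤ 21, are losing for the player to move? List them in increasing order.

n :  0  1  2  3  4  5  6  7  8  9 10 11 12 13 14 15 16 17 18 19 20 21
G :  0  1  0  1  0  1  0  1  0  1  0  1  0  1  0  1  0  1  0  1  0  1
P-positions are exactly the n with G(n) = 0.

0, 2, 4, 6, 8, 10, 12, 14, 16, 18, 20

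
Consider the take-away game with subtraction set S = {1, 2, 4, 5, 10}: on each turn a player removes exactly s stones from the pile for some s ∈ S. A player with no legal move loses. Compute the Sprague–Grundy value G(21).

0

n :  0  1  2  3  4  5  6  7  8  9 10 11 12 13 14 15 16 17 18 19 20 21
G :  0  1  2  0  1  2  0  1  2  0  1  2  0  1  2  0  1  2  0  1  2  0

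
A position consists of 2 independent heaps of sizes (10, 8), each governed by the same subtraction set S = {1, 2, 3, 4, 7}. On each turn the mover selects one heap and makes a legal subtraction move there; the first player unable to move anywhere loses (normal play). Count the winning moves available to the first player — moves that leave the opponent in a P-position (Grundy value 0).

All heaps use S = {1, 2, 3, 4, 7}:
n :  0  1  2  3  4  5  6  7  8  9 10
G :  0  1  2  3  4  0  1  2  3  4  0
Heap A: G(10) = 0.
Heap B: G(8) = 3.
Combined Grundy value = 0 ⊕ 3 = 3.
A winning move leaves total XOR = 0, i.e. changes one component's Grundy value g to g ⊕ X where X is the current total.
Heap A: need g' = 0⊕3 = 3. Options: 10−1→G=4, 10−2→G=3, 10−3→G=2, 10−4→G=1, 10−7→G=3. Hits: 2.
Heap B: need g' = 3⊕3 = 0. Options: 8−1→G=2, 8−2→G=1, 8−3→G=0, 8−4→G=4, 8−7→G=1. Hits: 1.

3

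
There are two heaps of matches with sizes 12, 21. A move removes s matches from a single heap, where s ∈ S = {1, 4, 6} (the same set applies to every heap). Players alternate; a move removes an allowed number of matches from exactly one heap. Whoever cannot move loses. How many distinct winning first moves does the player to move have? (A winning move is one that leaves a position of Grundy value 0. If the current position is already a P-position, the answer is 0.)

All heaps use S = {1, 4, 6}:
G(0) = 0
G(1) = mex{0} = 1
G(2) = mex{1} = 0
G(3) = mex{0} = 1
G(4) = mex{1,0} = 2
G(5) = mex{2,1} = 0
G(6) = mex{0,0,0} = 1
G(7) = mex{1,1,1} = 0
G(8) = mex{0,2,0} = 1
G(9) = mex{1,0,1} = 2
G(10) = mex{2,1,2} = 0
G(11) = mex{0,0,0} = 1
G(12) = mex{1,1,1} = 0
G(13) = mex{0,2,0} = 1
G(14) = mex{1,0,1} = 2
G(15) = mex{2,1,2} = 0
G(16) = mex{0,0,0} = 1
G(17) = mex{1,1,1} = 0
G(18) = mex{0,2,0} = 1
G(19) = mex{1,0,1} = 2
G(20) = mex{2,1,2} = 0
G(21) = mex{0,0,0} = 1
Heap A: G(12) = 0.
Heap B: G(21) = 1.
Combined Grundy value = 0 ⊕ 1 = 1.
A winning move leaves total XOR = 0, i.e. changes one component's Grundy value g to g ⊕ X where X is the current total.
Heap A: need g' = 0⊕1 = 1. Options: 12−1→G=1, 12−4→G=1, 12−6→G=1. Hits: 3.
Heap B: need g' = 1⊕1 = 0. Options: 21−1→G=0, 21−4→G=0, 21−6→G=0. Hits: 3.

6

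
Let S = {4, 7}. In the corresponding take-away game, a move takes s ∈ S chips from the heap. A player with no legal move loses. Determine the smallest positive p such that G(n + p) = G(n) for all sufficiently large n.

11

n :  0  1  2  3  4  5  6  7  8  9 10 11 12 13 14 15 16 17 18 19 20 21 22 23
G :  0  0  0  0  1  1  1  1  2  2  2  0  0  0  0  1  1  1  1  2  2  2  0  0
G(n+11) = G(n) holds for n = 0,…,6 (a full window of length max(S) = 7), so the sequence is purely periodic with period 11.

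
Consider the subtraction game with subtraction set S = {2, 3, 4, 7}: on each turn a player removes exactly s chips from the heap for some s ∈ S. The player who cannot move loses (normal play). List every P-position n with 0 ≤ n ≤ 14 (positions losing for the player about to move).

G(0) = 0
G(1) = mex{} = 0
G(2) = mex{0} = 1
G(3) = mex{0,0} = 1
G(4) = mex{1,0,0} = 2
G(5) = mex{1,1,0} = 2
G(6) = mex{2,1,1} = 0
G(7) = mex{2,2,1,0} = 3
G(8) = mex{0,2,2,0} = 1
G(9) = mex{3,0,2,1} = 4
G(10) = mex{1,3,0,1} = 2
G(11) = mex{4,1,3,2} = 0
G(12) = mex{2,4,1,2} = 0
G(13) = mex{0,2,4,0} = 1
G(14) = mex{0,0,2,3} = 1
P-positions are exactly the n with G(n) = 0.

0, 1, 6, 11, 12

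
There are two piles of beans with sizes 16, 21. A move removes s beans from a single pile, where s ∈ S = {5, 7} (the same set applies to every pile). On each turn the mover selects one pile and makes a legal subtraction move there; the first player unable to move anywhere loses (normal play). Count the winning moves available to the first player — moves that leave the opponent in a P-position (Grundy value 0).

3

All piles use S = {5, 7}:
G(0) = 0
G(1) = mex{} = 0
G(2) = mex{} = 0
G(3) = mex{} = 0
G(4) = mex{} = 0
G(5) = mex{0} = 1
G(6) = mex{0} = 1
G(7) = mex{0,0} = 1
G(8) = mex{0,0} = 1
G(9) = mex{0,0} = 1
G(10) = mex{1,0} = 2
G(11) = mex{1,0} = 2
G(12) = mex{1,1} = 0
G(13) = mex{1,1} = 0
G(14) = mex{1,1} = 0
G(15) = mex{2,1} = 0
G(16) = mex{2,1} = 0
G(17) = mex{0,2} = 1
G(18) = mex{0,2} = 1
G(19) = mex{0,0} = 1
G(20) = mex{0,0} = 1
G(21) = mex{0,0} = 1
Pile A: G(16) = 0.
Pile B: G(21) = 1.
Combined Grundy value = 0 ⊕ 1 = 1.
A winning move leaves total XOR = 0, i.e. changes one component's Grundy value g to g ⊕ X where X is the current total.
Pile A: need g' = 0⊕1 = 1. Options: 16−5→G=2, 16−7→G=1. Hits: 1.
Pile B: need g' = 1⊕1 = 0. Options: 21−5→G=0, 21−7→G=0. Hits: 2.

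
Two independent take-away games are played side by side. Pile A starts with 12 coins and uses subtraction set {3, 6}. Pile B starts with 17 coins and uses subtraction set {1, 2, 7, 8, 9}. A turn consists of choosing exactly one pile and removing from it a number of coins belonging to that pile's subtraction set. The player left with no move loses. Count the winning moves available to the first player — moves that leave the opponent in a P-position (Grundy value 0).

Pile A, S = {3, 6}:
G(0) = 0
G(1) = mex{} = 0
G(2) = mex{} = 0
G(3) = mex{0} = 1
G(4) = mex{0} = 1
G(5) = mex{0} = 1
G(6) = mex{1,0} = 2
G(7) = mex{1,0} = 2
G(8) = mex{1,0} = 2
G(9) = mex{2,1} = 0
G(10) = mex{2,1} = 0
G(11) = mex{2,1} = 0
G(12) = mex{0,2} = 1
G_A(12) = 1.
Pile B, S = {1, 2, 7, 8, 9}:
n :  0  1  2  3  4  5  6  7  8  9 10 11 12 13 14 15 16 17
G :  0  1  2  0  1  2  0  1  2  3  4  5  3  4  5  3  0  1
G_B(17) = 1.
Combined Grundy value = 1 ⊕ 1 = 0.
A winning move leaves total XOR = 0, i.e. changes one component's Grundy value g to g ⊕ X where X is the current total.
Pile A: target g' = 1⊕0 = 1, but every legal move changes the Grundy value (mex property), so 0 moves.
Pile B: target g' = 1⊕0 = 1, but every legal move changes the Grundy value (mex property), so 0 moves.

0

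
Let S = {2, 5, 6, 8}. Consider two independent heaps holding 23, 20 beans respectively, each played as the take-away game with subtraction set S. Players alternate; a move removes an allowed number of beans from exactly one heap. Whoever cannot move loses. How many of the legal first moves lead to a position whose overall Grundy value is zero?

2

All heaps use S = {2, 5, 6, 8}:
G(0) = 0
G(1) = mex{} = 0
G(2) = mex{0} = 1
G(3) = mex{0} = 1
G(4) = mex{1} = 0
G(5) = mex{1,0} = 2
G(6) = mex{0,0,0} = 1
G(7) = mex{2,1,0} = 3
G(8) = mex{1,1,1,0} = 2
G(9) = mex{3,0,1,0} = 2
G(10) = mex{2,2,0,1} = 3
G(11) = mex{2,1,2,1} = 0
G(12) = mex{3,3,1,0} = 2
G(13) = mex{0,2,3,2} = 1
G(14) = mex{2,2,2,1} = 0
G(15) = mex{1,3,2,3} = 0
G(16) = mex{0,0,3,2} = 1
G(17) = mex{0,2,0,2} = 1
G(18) = mex{1,1,2,3} = 0
G(19) = mex{1,0,1,0} = 2
G(20) = mex{0,0,0,2} = 1
G(21) = mex{2,1,0,1} = 3
G(22) = mex{1,1,1,0} = 2
G(23) = mex{3,0,1,0} = 2
Heap A: G(23) = 2.
Heap B: G(20) = 1.
Combined Grundy value = 2 ⊕ 1 = 3.
A winning move leaves total XOR = 0, i.e. changes one component's Grundy value g to g ⊕ X where X is the current total.
Heap A: need g' = 2⊕3 = 1. Options: 23−2→G=3, 23−5→G=0, 23−6→G=1, 23−8→G=0. Hits: 1.
Heap B: need g' = 1⊕3 = 2. Options: 20−2→G=0, 20−5→G=0, 20−6→G=0, 20−8→G=2. Hits: 1.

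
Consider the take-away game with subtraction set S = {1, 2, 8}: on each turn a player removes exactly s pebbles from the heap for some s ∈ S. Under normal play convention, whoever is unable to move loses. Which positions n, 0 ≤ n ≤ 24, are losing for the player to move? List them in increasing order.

n :  0  1  2  3  4  5  6  7  8  9 10 11 12 13 14 15 16 17 18 19 20 21 22 23 24
G :  0  1  2  0  1  2  0  1  2  0  1  2  0  1  2  0  1  2  0  1  2  0  1  2  0
P-positions are exactly the n with G(n) = 0.

0, 3, 6, 9, 12, 15, 18, 21, 24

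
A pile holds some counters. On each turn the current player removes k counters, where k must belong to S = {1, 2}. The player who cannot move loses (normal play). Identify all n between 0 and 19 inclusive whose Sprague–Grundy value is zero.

0, 3, 6, 9, 12, 15, 18

n :  0  1  2  3  4  5  6  7  8  9 10 11 12 13 14 15 16 17 18 19
G :  0  1  2  0  1  2  0  1  2  0  1  2  0  1  2  0  1  2  0  1
P-positions are exactly the n with G(n) = 0.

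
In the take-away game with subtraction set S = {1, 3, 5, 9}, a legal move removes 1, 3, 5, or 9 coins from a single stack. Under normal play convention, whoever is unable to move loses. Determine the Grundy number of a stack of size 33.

1

G(0) = 0
G(1) = mex{0} = 1
G(2) = mex{1} = 0
G(3) = mex{0,0} = 1
G(4) = mex{1,1} = 0
G(5) = mex{0,0,0} = 1
G(6) = mex{1,1,1} = 0
G(7) = mex{0,0,0} = 1
G(8) = mex{1,1,1} = 0
G(9) = mex{0,0,0,0} = 1
G(10) = mex{1,1,1,1} = 0
G(11) = mex{0,0,0,0} = 1
G(12) = mex{1,1,1,1} = 0
G(13) = mex{0,0,0,0} = 1
G(14) = mex{1,1,1,1} = 0
G(15) = mex{0,0,0,0} = 1
G(16) = mex{1,1,1,1} = 0
G(17) = mex{0,0,0,0} = 1
G(18) = mex{1,1,1,1} = 0
G(19) = mex{0,0,0,0} = 1
G(20) = mex{1,1,1,1} = 0
G(21) = mex{0,0,0,0} = 1
G(22) = mex{1,1,1,1} = 0
G(23) = mex{0,0,0,0} = 1
G(24) = mex{1,1,1,1} = 0
G(25) = mex{0,0,0,0} = 1
G(26) = mex{1,1,1,1} = 0
G(27) = mex{0,0,0,0} = 1
G(28) = mex{1,1,1,1} = 0
G(29) = mex{0,0,0,0} = 1
G(30) = mex{1,1,1,1} = 0
G(31) = mex{0,0,0,0} = 1
G(32) = mex{1,1,1,1} = 0
G(33) = mex{0,0,0,0} = 1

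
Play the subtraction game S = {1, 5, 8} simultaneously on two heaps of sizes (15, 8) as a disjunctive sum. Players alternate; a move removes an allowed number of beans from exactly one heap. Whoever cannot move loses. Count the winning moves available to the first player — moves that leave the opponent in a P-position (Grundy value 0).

All heaps use S = {1, 5, 8}:
G(0) = 0
G(1) = mex{0} = 1
G(2) = mex{1} = 0
G(3) = mex{0} = 1
G(4) = mex{1} = 0
G(5) = mex{0,0} = 1
G(6) = mex{1,1} = 0
G(7) = mex{0,0} = 1
G(8) = mex{1,1,0} = 2
G(9) = mex{2,0,1} = 3
G(10) = mex{3,1,0} = 2
G(11) = mex{2,0,1} = 3
G(12) = mex{3,1,0} = 2
G(13) = mex{2,2,1} = 0
G(14) = mex{0,3,0} = 1
G(15) = mex{1,2,1} = 0
Heap A: G(15) = 0.
Heap B: G(8) = 2.
Combined Grundy value = 0 ⊕ 2 = 2.
A winning move leaves total XOR = 0, i.e. changes one component's Grundy value g to g ⊕ X where X is the current total.
Heap A: need g' = 0⊕2 = 2. Options: 15−1→G=1, 15−5→G=2, 15−8→G=1. Hits: 1.
Heap B: need g' = 2⊕2 = 0. Options: 8−1→G=1, 8−5→G=1, 8−8→G=0. Hits: 1.

2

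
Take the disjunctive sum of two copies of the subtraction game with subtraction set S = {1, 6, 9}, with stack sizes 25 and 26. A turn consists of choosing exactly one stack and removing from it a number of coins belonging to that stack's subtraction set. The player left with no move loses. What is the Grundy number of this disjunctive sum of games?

3

All stacks use S = {1, 6, 9}:
n :  0  1  2  3  4  5  6  7  8  9 10 11 12 13 14 15 16 17 18 19 20 21 22 23 24 25 26
G :  0  1  0  1  0  1  2  0  1  2  3  2  0  1  0  1  2  0  1  0  1  2  0  1  0  1  2
Stack A: G(25) = 1.
Stack B: G(26) = 2.
Combined Grundy value = 1 ⊕ 2 = 3.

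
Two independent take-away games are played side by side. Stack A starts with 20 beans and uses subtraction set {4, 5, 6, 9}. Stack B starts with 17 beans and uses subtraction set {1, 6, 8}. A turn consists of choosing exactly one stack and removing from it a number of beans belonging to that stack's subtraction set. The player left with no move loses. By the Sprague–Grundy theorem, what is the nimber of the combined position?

0

Stack A, S = {4, 5, 6, 9}:
n :  0  1  2  3  4  5  6  7  8  9 10 11 12 13 14 15 16 17 18 19 20
G :  0  0  0  0  1  1  1  1  2  2  2  2  3  0  0  0  0  1  1  1  1
G_A(20) = 1.
Stack B, S = {1, 6, 8}:
n :  0  1  2  3  4  5  6  7  8  9 10 11 12 13 14 15 16 17
G :  0  1  0  1  0  1  2  0  1  0  1  0  1  2  0  1  0  1
G_B(17) = 1.
Combined Grundy value = 1 ⊕ 1 = 0.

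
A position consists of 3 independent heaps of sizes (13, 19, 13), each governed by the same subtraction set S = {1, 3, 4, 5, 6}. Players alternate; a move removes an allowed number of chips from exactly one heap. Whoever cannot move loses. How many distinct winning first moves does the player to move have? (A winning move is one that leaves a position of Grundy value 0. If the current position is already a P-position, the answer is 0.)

All heaps use S = {1, 3, 4, 5, 6}:
G(0) = 0
G(1) = mex{0} = 1
G(2) = mex{1} = 0
G(3) = mex{0,0} = 1
G(4) = mex{1,1,0} = 2
G(5) = mex{2,0,1,0} = 3
G(6) = mex{3,1,0,1,0} = 2
G(7) = mex{2,2,1,0,1} = 3
G(8) = mex{3,3,2,1,0} = 4
G(9) = mex{4,2,3,2,1} = 0
G(10) = mex{0,3,2,3,2} = 1
G(11) = mex{1,4,3,2,3} = 0
G(12) = mex{0,0,4,3,2} = 1
G(13) = mex{1,1,0,4,3} = 2
G(14) = mex{2,0,1,0,4} = 3
G(15) = mex{3,1,0,1,0} = 2
G(16) = mex{2,2,1,0,1} = 3
G(17) = mex{3,3,2,1,0} = 4
G(18) = mex{4,2,3,2,1} = 0
G(19) = mex{0,3,2,3,2} = 1
Heap A: G(13) = 2.
Heap B: G(19) = 1.
Heap C: G(13) = 2.
Combined Grundy value = 2 ⊕ 1 ⊕ 2 = 1.
A winning move leaves total XOR = 0, i.e. changes one component's Grundy value g to g ⊕ X where X is the current total.
Heap A: need g' = 2⊕1 = 3. Options: 13−1→G=1, 13−3→G=1, 13−4→G=0, 13−5→G=4, 13−6→G=3. Hits: 1.
Heap B: need g' = 1⊕1 = 0. Options: 19−1→G=0, 19−3→G=3, 19−4→G=2, 19−5→G=3, 19−6→G=2. Hits: 1.
Heap C: need g' = 2⊕1 = 3. Options: 13−1→G=1, 13−3→G=1, 13−4→G=0, 13−5→G=4, 13−6→G=3. Hits: 1.

3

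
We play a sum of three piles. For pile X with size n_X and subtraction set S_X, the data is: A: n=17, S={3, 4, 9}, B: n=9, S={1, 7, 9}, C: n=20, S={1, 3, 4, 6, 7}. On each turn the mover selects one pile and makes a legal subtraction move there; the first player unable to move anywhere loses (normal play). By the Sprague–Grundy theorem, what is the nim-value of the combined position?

0

Pile A, S = {3, 4, 9}:
n :  0  1  2  3  4  5  6  7  8  9 10 11 12 13 14 15 16 17
G :  0  0  0  1  1  1  2  0  0  3  1  1  2  0  0  0  1  1
G_A(17) = 1.
Pile B, S = {1, 7, 9}:
G(0) = 0
G(1) = mex{0} = 1
G(2) = mex{1} = 0
G(3) = mex{0} = 1
G(4) = mex{1} = 0
G(5) = mex{0} = 1
G(6) = mex{1} = 0
G(7) = mex{0,0} = 1
G(8) = mex{1,1} = 0
G(9) = mex{0,0,0} = 1
G_B(9) = 1.
Pile C, S = {1, 3, 4, 6, 7}:
n :  0  1  2  3  4  5  6  7  8  9 10 11 12 13 14 15 16 17 18 19 20
G :  0  1  0  1  2  3  2  3  4  5  0  1  0  1  2  3  2  3  4  5  0
G_C(20) = 0.
Combined Grundy value = 1 ⊕ 1 ⊕ 0 = 0.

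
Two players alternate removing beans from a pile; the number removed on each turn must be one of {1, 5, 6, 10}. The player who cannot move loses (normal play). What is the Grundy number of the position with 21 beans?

G(0) = 0
G(1) = mex{0} = 1
G(2) = mex{1} = 0
G(3) = mex{0} = 1
G(4) = mex{1} = 0
G(5) = mex{0,0} = 1
G(6) = mex{1,1,0} = 2
G(7) = mex{2,0,1} = 3
G(8) = mex{3,1,0} = 2
G(9) = mex{2,0,1} = 3
G(10) = mex{3,1,0,0} = 2
G(11) = mex{2,2,1,1} = 0
G(12) = mex{0,3,2,0} = 1
G(13) = mex{1,2,3,1} = 0
G(14) = mex{0,3,2,0} = 1
G(15) = mex{1,2,3,1} = 0
G(16) = mex{0,0,2,2} = 1
G(17) = mex{1,1,0,3} = 2
G(18) = mex{2,0,1,2} = 3
G(19) = mex{3,1,0,3} = 2
G(20) = mex{2,0,1,2} = 3
G(21) = mex{3,1,0,0} = 2

2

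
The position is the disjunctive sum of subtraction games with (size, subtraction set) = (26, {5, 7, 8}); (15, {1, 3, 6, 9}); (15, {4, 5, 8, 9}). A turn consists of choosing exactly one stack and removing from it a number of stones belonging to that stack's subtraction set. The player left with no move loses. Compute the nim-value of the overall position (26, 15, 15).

1

Stack A, S = {5, 7, 8}:
n :  0  1  2  3  4  5  6  7  8  9 10 11 12 13 14 15 16 17 18 19 20 21 22 23 24 25 26
G :  0  0  0  0  0  1  1  1  1  1  2  2  2  0  0  0  0  0  1  1  1  1  1  2  2  2  0
G_A(26) = 0.
Stack B, S = {1, 3, 6, 9}:
n :  0  1  2  3  4  5  6  7  8  9 10 11 12 13 14 15
G :  0  1  0  1  0  1  2  3  2  3  2  3  0  1  0  1
G_B(15) = 1.
Stack C, S = {4, 5, 8, 9}:
G(0) = 0
G(1) = mex{} = 0
G(2) = mex{} = 0
G(3) = mex{} = 0
G(4) = mex{0} = 1
G(5) = mex{0,0} = 1
G(6) = mex{0,0} = 1
G(7) = mex{0,0} = 1
G(8) = mex{1,0,0} = 2
G(9) = mex{1,1,0,0} = 2
G(10) = mex{1,1,0,0} = 2
G(11) = mex{1,1,0,0} = 2
G(12) = mex{2,1,1,0} = 3
G(13) = mex{2,2,1,1} = 0
G(14) = mex{2,2,1,1} = 0
G(15) = mex{2,2,1,1} = 0
G_C(15) = 0.
Combined Grundy value = 0 ⊕ 1 ⊕ 0 = 1.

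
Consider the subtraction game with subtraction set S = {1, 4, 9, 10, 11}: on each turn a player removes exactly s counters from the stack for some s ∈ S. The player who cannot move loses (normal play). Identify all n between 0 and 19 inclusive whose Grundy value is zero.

n :  0  1  2  3  4  5  6  7  8  9 10 11 12 13 14 15 16 17 18 19
G :  0  1  0  1  2  0  1  0  1  2  3  2  3  4  5  3  2  3  4  0
P-positions are exactly the n with G(n) = 0.

0, 2, 5, 7, 19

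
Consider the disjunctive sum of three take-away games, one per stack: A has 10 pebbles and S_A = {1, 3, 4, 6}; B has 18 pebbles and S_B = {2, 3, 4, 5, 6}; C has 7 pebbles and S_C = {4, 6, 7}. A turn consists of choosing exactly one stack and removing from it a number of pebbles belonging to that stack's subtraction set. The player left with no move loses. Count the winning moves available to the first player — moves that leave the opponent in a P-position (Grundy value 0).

Stack A, S = {1, 3, 4, 6}:
n :  0  1  2  3  4  5  6  7  8  9 10
G :  0  1  0  1  2  3  2  0  1  0  1
G_A(10) = 1.
Stack B, S = {2, 3, 4, 5, 6}:
n :  0  1  2  3  4  5  6  7  8  9 10 11 12 13 14 15 16 17 18
G :  0  0  1  1  2  2  3  3  0  0  1  1  2  2  3  3  0  0  1
G_B(18) = 1.
Stack C, S = {4, 6, 7}:
G(0) = 0
G(1) = mex{} = 0
G(2) = mex{} = 0
G(3) = mex{} = 0
G(4) = mex{0} = 1
G(5) = mex{0} = 1
G(6) = mex{0,0} = 1
G(7) = mex{0,0,0} = 1
G_C(7) = 1.
Combined Grundy value = 1 ⊕ 1 ⊕ 1 = 1.
A winning move leaves total XOR = 0, i.e. changes one component's Grundy value g to g ⊕ X where X is the current total.
Stack A: need g' = 1⊕1 = 0. Options: 10−1→G=0, 10−3→G=0, 10−4→G=2, 10−6→G=2. Hits: 2.
Stack B: need g' = 1⊕1 = 0. Options: 18−2→G=0, 18−3→G=3, 18−4→G=3, 18−5→G=2, 18−6→G=2. Hits: 1.
Stack C: need g' = 1⊕1 = 0. Options: 7−4→G=0, 7−6→G=0, 7−7→G=0. Hits: 3.

6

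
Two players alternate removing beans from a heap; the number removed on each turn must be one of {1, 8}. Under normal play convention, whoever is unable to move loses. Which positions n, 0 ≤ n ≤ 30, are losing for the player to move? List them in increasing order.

0, 2, 4, 6, 9, 11, 13, 15, 18, 20, 22, 24, 27, 29

n :  0  1  2  3  4  5  6  7  8  9 10 11 12 13 14 15 16 17 18 19 20 21 22 23 24 25 26 27 28 29 30
G :  0  1  0  1  0  1  0  1  2  0  1  0  1  0  1  0  1  2  0  1  0  1  0  1  0  1  2  0  1  0  1
P-positions are exactly the n with G(n) = 0.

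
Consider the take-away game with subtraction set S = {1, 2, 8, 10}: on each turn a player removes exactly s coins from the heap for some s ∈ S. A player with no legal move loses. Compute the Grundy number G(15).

0

G(0) = 0
G(1) = mex{0} = 1
G(2) = mex{1,0} = 2
G(3) = mex{2,1} = 0
G(4) = mex{0,2} = 1
G(5) = mex{1,0} = 2
G(6) = mex{2,1} = 0
G(7) = mex{0,2} = 1
G(8) = mex{1,0,0} = 2
G(9) = mex{2,1,1} = 0
G(10) = mex{0,2,2,0} = 1
G(11) = mex{1,0,0,1} = 2
G(12) = mex{2,1,1,2} = 0
G(13) = mex{0,2,2,0} = 1
G(14) = mex{1,0,0,1} = 2
G(15) = mex{2,1,1,2} = 0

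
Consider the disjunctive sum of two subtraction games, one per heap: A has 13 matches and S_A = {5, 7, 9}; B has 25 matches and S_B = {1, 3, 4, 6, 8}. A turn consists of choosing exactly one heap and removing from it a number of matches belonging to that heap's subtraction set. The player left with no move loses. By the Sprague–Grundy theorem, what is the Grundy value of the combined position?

0

Heap A, S = {5, 7, 9}:
G(0) = 0
G(1) = mex{} = 0
G(2) = mex{} = 0
G(3) = mex{} = 0
G(4) = mex{} = 0
G(5) = mex{0} = 1
G(6) = mex{0} = 1
G(7) = mex{0,0} = 1
G(8) = mex{0,0} = 1
G(9) = mex{0,0,0} = 1
G(10) = mex{1,0,0} = 2
G(11) = mex{1,0,0} = 2
G(12) = mex{1,1,0} = 2
G(13) = mex{1,1,0} = 2
G_A(13) = 2.
Heap B, S = {1, 3, 4, 6, 8}:
n :  0  1  2  3  4  5  6  7  8  9 10 11 12 13 14 15 16 17 18 19 20 21 22 23 24 25
G :  0  1  0  1  2  3  2  0  1  0  1  2  3  2  0  1  0  1  2  3  2  0  1  0  1  2
G_B(25) = 2.
Combined Grundy value = 2 ⊕ 2 = 0.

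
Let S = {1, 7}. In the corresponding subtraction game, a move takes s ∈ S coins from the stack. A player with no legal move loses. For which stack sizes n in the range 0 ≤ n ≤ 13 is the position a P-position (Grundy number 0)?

0, 2, 4, 6, 8, 10, 12

n :  0  1  2  3  4  5  6  7  8  9 10 11 12 13
G :  0  1  0  1  0  1  0  1  0  1  0  1  0  1
P-positions are exactly the n with G(n) = 0.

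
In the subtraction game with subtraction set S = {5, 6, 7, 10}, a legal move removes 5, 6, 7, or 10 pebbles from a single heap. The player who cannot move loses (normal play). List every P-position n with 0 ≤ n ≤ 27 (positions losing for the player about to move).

0, 1, 2, 3, 4, 15, 16, 17, 18, 19

G(0) = 0
G(1) = mex{} = 0
G(2) = mex{} = 0
G(3) = mex{} = 0
G(4) = mex{} = 0
G(5) = mex{0} = 1
G(6) = mex{0,0} = 1
G(7) = mex{0,0,0} = 1
G(8) = mex{0,0,0} = 1
G(9) = mex{0,0,0} = 1
G(10) = mex{1,0,0,0} = 2
G(11) = mex{1,1,0,0} = 2
G(12) = mex{1,1,1,0} = 2
G(13) = mex{1,1,1,0} = 2
G(14) = mex{1,1,1,0} = 2
G(15) = mex{2,1,1,1} = 0
G(16) = mex{2,2,1,1} = 0
G(17) = mex{2,2,2,1} = 0
G(18) = mex{2,2,2,1} = 0
G(19) = mex{2,2,2,1} = 0
G(20) = mex{0,2,2,2} = 1
G(21) = mex{0,0,2,2} = 1
G(22) = mex{0,0,0,2} = 1
G(23) = mex{0,0,0,2} = 1
G(24) = mex{0,0,0,2} = 1
G(25) = mex{1,0,0,0} = 2
G(26) = mex{1,1,0,0} = 2
G(27) = mex{1,1,1,0} = 2
P-positions are exactly the n with G(n) = 0.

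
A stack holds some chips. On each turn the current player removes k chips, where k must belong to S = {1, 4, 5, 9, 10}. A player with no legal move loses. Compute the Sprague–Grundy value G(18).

G(0) = 0
G(1) = mex{0} = 1
G(2) = mex{1} = 0
G(3) = mex{0} = 1
G(4) = mex{1,0} = 2
G(5) = mex{2,1,0} = 3
G(6) = mex{3,0,1} = 2
G(7) = mex{2,1,0} = 3
G(8) = mex{3,2,1} = 0
G(9) = mex{0,3,2,0} = 1
G(10) = mex{1,2,3,1,0} = 4
G(11) = mex{4,3,2,0,1} = 5
G(12) = mex{5,0,3,1,0} = 2
G(13) = mex{2,1,0,2,1} = 3
G(14) = mex{3,4,1,3,2} = 0
G(15) = mex{0,5,4,2,3} = 1
G(16) = mex{1,2,5,3,2} = 0
G(17) = mex{0,3,2,0,3} = 1
G(18) = mex{1,0,3,1,0} = 2

2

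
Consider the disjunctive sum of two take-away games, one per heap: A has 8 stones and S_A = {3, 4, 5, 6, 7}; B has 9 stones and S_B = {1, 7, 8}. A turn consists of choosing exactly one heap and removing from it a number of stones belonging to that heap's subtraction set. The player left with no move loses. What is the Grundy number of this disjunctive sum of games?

Heap A, S = {3, 4, 5, 6, 7}:
n : 0 1 2 3 4 5 6 7 8
G : 0 0 0 1 1 1 2 2 2
G_A(8) = 2.
Heap B, S = {1, 7, 8}:
n : 0 1 2 3 4 5 6 7 8 9
G : 0 1 0 1 0 1 0 1 2 3
G_B(9) = 3.
Combined Grundy value = 2 ⊕ 3 = 1.

1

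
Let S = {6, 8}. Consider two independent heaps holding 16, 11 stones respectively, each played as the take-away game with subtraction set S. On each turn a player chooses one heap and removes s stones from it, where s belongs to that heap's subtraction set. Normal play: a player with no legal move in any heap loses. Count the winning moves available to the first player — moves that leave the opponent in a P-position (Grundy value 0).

All heaps use S = {6, 8}:
n :  0  1  2  3  4  5  6  7  8  9 10 11 12 13 14 15 16
G :  0  0  0  0  0  0  1  1  1  1  1  1  2  2  0  0  0
Heap A: G(16) = 0.
Heap B: G(11) = 1.
Combined Grundy value = 0 ⊕ 1 = 1.
A winning move leaves total XOR = 0, i.e. changes one component's Grundy value g to g ⊕ X where X is the current total.
Heap A: need g' = 0⊕1 = 1. Options: 16−6→G=1, 16−8→G=1. Hits: 2.
Heap B: need g' = 1⊕1 = 0. Options: 11−6→G=0, 11−8→G=0. Hits: 2.

4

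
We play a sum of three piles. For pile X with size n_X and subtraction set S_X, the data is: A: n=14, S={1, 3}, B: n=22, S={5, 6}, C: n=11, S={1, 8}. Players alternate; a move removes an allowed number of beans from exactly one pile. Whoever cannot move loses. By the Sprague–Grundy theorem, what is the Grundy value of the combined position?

0

Pile A, S = {1, 3}:
G(0) = 0
G(1) = mex{0} = 1
G(2) = mex{1} = 0
G(3) = mex{0,0} = 1
G(4) = mex{1,1} = 0
G(5) = mex{0,0} = 1
G(6) = mex{1,1} = 0
G(7) = mex{0,0} = 1
G(8) = mex{1,1} = 0
G(9) = mex{0,0} = 1
G(10) = mex{1,1} = 0
G(11) = mex{0,0} = 1
G(12) = mex{1,1} = 0
G(13) = mex{0,0} = 1
G(14) = mex{1,1} = 0
G_A(14) = 0.
Pile B, S = {5, 6}:
n :  0  1  2  3  4  5  6  7  8  9 10 11 12 13 14 15 16 17 18 19 20 21 22
G :  0  0  0  0  0  1  1  1  1  1  2  0  0  0  0  0  1  1  1  1  1  2  0
G_B(22) = 0.
Pile C, S = {1, 8}:
n :  0  1  2  3  4  5  6  7  8  9 10 11
G :  0  1  0  1  0  1  0  1  2  0  1  0
G_C(11) = 0.
Combined Grundy value = 0 ⊕ 0 ⊕ 0 = 0.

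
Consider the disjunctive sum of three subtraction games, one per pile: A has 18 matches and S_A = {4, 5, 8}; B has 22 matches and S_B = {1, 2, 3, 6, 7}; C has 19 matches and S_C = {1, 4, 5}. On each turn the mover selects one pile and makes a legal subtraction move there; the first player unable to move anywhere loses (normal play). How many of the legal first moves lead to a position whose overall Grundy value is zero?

3

Pile A, S = {4, 5, 8}:
G(0) = 0
G(1) = mex{} = 0
G(2) = mex{} = 0
G(3) = mex{} = 0
G(4) = mex{0} = 1
G(5) = mex{0,0} = 1
G(6) = mex{0,0} = 1
G(7) = mex{0,0} = 1
G(8) = mex{1,0,0} = 2
G(9) = mex{1,1,0} = 2
G(10) = mex{1,1,0} = 2
G(11) = mex{1,1,0} = 2
G(12) = mex{2,1,1} = 0
G(13) = mex{2,2,1} = 0
G(14) = mex{2,2,1} = 0
G(15) = mex{2,2,1} = 0
G(16) = mex{0,2,2} = 1
G(17) = mex{0,0,2} = 1
G(18) = mex{0,0,2} = 1
G_A(18) = 1.
Pile B, S = {1, 2, 3, 6, 7}:
G(0) = 0
G(1) = mex{0} = 1
G(2) = mex{1,0} = 2
G(3) = mex{2,1,0} = 3
G(4) = mex{3,2,1} = 0
G(5) = mex{0,3,2} = 1
G(6) = mex{1,0,3,0} = 2
G(7) = mex{2,1,0,1,0} = 3
G(8) = mex{3,2,1,2,1} = 0
G(9) = mex{0,3,2,3,2} = 1
G(10) = mex{1,0,3,0,3} = 2
G(11) = mex{2,1,0,1,0} = 3
G(12) = mex{3,2,1,2,1} = 0
G(13) = mex{0,3,2,3,2} = 1
G(14) = mex{1,0,3,0,3} = 2
G(15) = mex{2,1,0,1,0} = 3
G(16) = mex{3,2,1,2,1} = 0
G(17) = mex{0,3,2,3,2} = 1
G(18) = mex{1,0,3,0,3} = 2
G(19) = mex{2,1,0,1,0} = 3
G(20) = mex{3,2,1,2,1} = 0
G(21) = mex{0,3,2,3,2} = 1
G(22) = mex{1,0,3,0,3} = 2
G_B(22) = 2.
Pile C, S = {1, 4, 5}:
n :  0  1  2  3  4  5  6  7  8  9 10 11 12 13 14 15 16 17 18 19
G :  0  1  0  1  2  3  2  3  0  1  0  1  2  3  2  3  0  1  0  1
G_C(19) = 1.
Combined Grundy value = 1 ⊕ 2 ⊕ 1 = 2.
A winning move leaves total XOR = 0, i.e. changes one component's Grundy value g to g ⊕ X where X is the current total.
Pile A: need g' = 1⊕2 = 3. Options: 18−4→G=0, 18−5→G=0, 18−8→G=2. Hits: 0.
Pile B: need g' = 2⊕2 = 0. Options: 22−1→G=1, 22−2→G=0, 22−3→G=3, 22−6→G=0, 22−7→G=3. Hits: 2.
Pile C: need g' = 1⊕2 = 3. Options: 19−1→G=0, 19−4→G=3, 19−5→G=2. Hits: 1.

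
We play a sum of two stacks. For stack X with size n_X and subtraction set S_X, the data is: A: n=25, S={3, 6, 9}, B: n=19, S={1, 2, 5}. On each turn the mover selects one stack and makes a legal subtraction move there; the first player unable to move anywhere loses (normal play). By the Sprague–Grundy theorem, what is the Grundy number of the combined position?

1

Stack A, S = {3, 6, 9}:
G(0) = 0
G(1) = mex{} = 0
G(2) = mex{} = 0
G(3) = mex{0} = 1
G(4) = mex{0} = 1
G(5) = mex{0} = 1
G(6) = mex{1,0} = 2
G(7) = mex{1,0} = 2
G(8) = mex{1,0} = 2
G(9) = mex{2,1,0} = 3
G(10) = mex{2,1,0} = 3
G(11) = mex{2,1,0} = 3
G(12) = mex{3,2,1} = 0
G(13) = mex{3,2,1} = 0
G(14) = mex{3,2,1} = 0
G(15) = mex{0,3,2} = 1
G(16) = mex{0,3,2} = 1
G(17) = mex{0,3,2} = 1
G(18) = mex{1,0,3} = 2
G(19) = mex{1,0,3} = 2
G(20) = mex{1,0,3} = 2
G(21) = mex{2,1,0} = 3
G(22) = mex{2,1,0} = 3
G(23) = mex{2,1,0} = 3
G(24) = mex{3,2,1} = 0
G(25) = mex{3,2,1} = 0
G_A(25) = 0.
Stack B, S = {1, 2, 5}:
G(0) = 0
G(1) = mex{0} = 1
G(2) = mex{1,0} = 2
G(3) = mex{2,1} = 0
G(4) = mex{0,2} = 1
G(5) = mex{1,0,0} = 2
G(6) = mex{2,1,1} = 0
G(7) = mex{0,2,2} = 1
G(8) = mex{1,0,0} = 2
G(9) = mex{2,1,1} = 0
G(10) = mex{0,2,2} = 1
G(11) = mex{1,0,0} = 2
G(12) = mex{2,1,1} = 0
G(13) = mex{0,2,2} = 1
G(14) = mex{1,0,0} = 2
G(15) = mex{2,1,1} = 0
G(16) = mex{0,2,2} = 1
G(17) = mex{1,0,0} = 2
G(18) = mex{2,1,1} = 0
G(19) = mex{0,2,2} = 1
G_B(19) = 1.
Combined Grundy value = 0 ⊕ 1 = 1.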